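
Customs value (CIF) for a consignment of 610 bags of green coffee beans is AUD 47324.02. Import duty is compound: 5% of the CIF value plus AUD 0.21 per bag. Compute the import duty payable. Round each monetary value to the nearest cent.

Ad valorem component: 47324.02 × 5% = 2366.20
Specific component: 610 × 0.21 = 128.10
Import duty = 2366.20 + 128.10 = 2494.30

Import duty: AUD 2494.30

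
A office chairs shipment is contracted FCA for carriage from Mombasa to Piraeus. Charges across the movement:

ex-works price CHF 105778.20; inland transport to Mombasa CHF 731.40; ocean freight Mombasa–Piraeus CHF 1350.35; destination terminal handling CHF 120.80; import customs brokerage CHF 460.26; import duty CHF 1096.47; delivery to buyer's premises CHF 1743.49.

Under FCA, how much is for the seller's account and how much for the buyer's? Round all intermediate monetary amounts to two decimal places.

Seller: CHF 106509.60; buyer: CHF 4771.37

FCA: the seller delivers export-cleared goods to the carrier; the buyer bears costs from that point.
Seller's account: goods 105778.20 + inland to port 731.40 = 106509.60
Buyer's account: freight 1350.35 + destination terminal 120.80 + brokerage 460.26 + duty 1096.47 + delivery 1743.49 = 4771.37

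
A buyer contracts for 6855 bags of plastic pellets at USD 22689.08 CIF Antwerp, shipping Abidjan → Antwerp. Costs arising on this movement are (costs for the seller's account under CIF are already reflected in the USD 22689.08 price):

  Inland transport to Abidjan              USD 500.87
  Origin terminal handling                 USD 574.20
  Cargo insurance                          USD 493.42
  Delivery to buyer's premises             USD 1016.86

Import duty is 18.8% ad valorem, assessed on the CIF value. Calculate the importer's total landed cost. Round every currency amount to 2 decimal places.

Total landed cost: USD 27971.49

CIF: the seller pays costs through ocean freight and marine insurance to the destination port.
Already in the invoice (seller's account under CIF): inland to port, origin terminal, insurance — exclude.
The CIF price already equals the CIF value: 22689.08
Import duty = 22689.08 × 18.8% = 4265.55
Buyer bears: delivery 1016.86 + duty 4265.55 = 5282.41
Landed cost = invoice 22689.08 + 5282.41 = 27971.49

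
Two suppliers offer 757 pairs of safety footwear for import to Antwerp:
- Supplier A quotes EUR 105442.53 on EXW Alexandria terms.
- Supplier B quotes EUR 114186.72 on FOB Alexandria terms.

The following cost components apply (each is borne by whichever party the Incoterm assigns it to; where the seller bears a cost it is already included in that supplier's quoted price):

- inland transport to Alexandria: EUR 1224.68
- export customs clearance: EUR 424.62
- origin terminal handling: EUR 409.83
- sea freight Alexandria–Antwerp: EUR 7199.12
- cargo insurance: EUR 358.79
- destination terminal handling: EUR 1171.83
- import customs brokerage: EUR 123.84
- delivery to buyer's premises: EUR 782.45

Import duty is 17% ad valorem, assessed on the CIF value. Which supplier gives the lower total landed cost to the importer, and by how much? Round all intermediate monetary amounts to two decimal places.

Supplier A (EXW):
CIF value = EXW price + inland to port + export clearance + origin terminal + freight + insurance = 105442.53 + 1224.68 + 424.62 + 409.83 + 7199.12 + 358.79 = 115059.57
Import duty = 115059.57 × 17% = 19560.13
Buyer bears (A): 1224.68 + 424.62 + 409.83 + 7199.12 + 358.79 + 1171.83 + 123.84 + 782.45 = 11695.16
Landed cost (A) = invoice 105442.53 + 11695.16 + duty 19560.13 = 136697.82
Supplier B (FOB):
CIF value = FOB price + freight + insurance = 114186.72 + 7199.12 + 358.79 = 121744.63
Import duty = 121744.63 × 17% = 20696.59
Buyer bears (B): 7199.12 + 358.79 + 1171.83 + 123.84 + 782.45 = 9636.03
Landed cost (B) = invoice 114186.72 + 9636.03 + duty 20696.59 = 144519.34
Difference = |136697.82 − 144519.34| = 7821.52

Supplier A is cheaper by EUR 7821.52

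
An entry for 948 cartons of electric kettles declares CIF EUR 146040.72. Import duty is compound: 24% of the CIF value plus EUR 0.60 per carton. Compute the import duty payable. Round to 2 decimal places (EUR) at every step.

Import duty: EUR 35618.57

Ad valorem component: 146040.72 × 24% = 35049.77
Specific component: 948 × 0.60 = 568.80
Import duty = 35049.77 + 568.80 = 35618.57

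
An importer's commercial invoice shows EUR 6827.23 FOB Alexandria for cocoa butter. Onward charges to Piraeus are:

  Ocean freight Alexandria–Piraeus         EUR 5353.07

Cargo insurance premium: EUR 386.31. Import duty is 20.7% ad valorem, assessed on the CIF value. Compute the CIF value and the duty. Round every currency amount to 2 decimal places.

CIF = FOB price + freight + insurance
CIF = 6827.23 + 5353.07 + 386.31 = 12566.61
Import duty = 12566.61 × 20.7% = 2601.29

CIF value: EUR 12566.61; import duty: EUR 2601.29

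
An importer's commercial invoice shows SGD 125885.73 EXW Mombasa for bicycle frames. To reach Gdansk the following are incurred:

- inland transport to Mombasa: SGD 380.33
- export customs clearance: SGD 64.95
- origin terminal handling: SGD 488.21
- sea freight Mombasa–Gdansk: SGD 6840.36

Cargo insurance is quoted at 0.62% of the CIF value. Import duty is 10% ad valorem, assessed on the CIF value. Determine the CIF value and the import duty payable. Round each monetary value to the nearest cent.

Let C be the CIF value. C = EXW price + pre-shipment costs + freight + 0.62% × C
C − 0.62% × C = 125885.73 + 380.33 + 64.95 + 488.21 + 6840.36
0.9938 × C = 133659.58
C = 133659.58 / 0.9938 = 134493.44
Insurance premium = 0.62% × 134493.44 = 833.86
Import duty = 134493.44 × 10% = 13449.34

CIF value: SGD 134493.44; import duty: SGD 13449.34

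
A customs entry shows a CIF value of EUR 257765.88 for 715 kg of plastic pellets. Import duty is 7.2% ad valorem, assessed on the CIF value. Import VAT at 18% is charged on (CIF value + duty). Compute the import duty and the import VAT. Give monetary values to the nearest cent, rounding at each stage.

Import duty: EUR 18559.14; import VAT: EUR 49738.50

Import duty = 257765.88 × 7.2% = 18559.14
VAT base = CIF + duty = 257765.88 + 18559.14 = 276325.02
Import VAT = 276325.02 × 18% = 49738.50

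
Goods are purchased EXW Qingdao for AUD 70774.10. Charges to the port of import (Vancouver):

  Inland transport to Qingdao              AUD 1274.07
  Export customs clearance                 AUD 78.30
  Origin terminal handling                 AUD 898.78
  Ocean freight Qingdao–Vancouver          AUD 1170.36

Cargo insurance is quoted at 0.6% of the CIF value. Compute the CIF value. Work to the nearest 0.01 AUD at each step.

Let C be the CIF value. C = EXW price + pre-shipment costs + freight + 0.6% × C
C − 0.6% × C = 70774.10 + 1274.07 + 78.30 + 898.78 + 1170.36
0.994 × C = 74195.61
C = 74195.61 / 0.994 = 74643.47
Insurance premium = 0.6% × 74643.47 = 447.86

CIF value: AUD 74643.47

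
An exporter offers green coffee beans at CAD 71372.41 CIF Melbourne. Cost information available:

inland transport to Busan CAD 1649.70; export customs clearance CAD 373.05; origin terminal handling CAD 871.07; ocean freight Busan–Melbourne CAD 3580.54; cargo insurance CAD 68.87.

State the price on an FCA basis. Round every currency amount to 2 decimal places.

FCA price: CAD 66851.93

Not relevant to the conversion: inland to port, export clearance — on the seller under both CIF and FCA; already in the CIF price and stays in the FCA price.
From CIF to FCA, the seller no longer bears: origin terminal, freight, insurance.
FCA price = 71372.41 − 871.07 − 3580.54 − 68.87 = 66851.93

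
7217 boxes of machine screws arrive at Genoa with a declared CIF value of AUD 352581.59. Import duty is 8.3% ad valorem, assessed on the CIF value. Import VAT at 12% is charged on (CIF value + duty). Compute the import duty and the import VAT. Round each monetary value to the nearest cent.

Import duty = 352581.59 × 8.3% = 29264.27
VAT base = CIF + duty = 352581.59 + 29264.27 = 381845.86
Import VAT = 381845.86 × 12% = 45821.50

Import duty: AUD 29264.27; import VAT: AUD 45821.50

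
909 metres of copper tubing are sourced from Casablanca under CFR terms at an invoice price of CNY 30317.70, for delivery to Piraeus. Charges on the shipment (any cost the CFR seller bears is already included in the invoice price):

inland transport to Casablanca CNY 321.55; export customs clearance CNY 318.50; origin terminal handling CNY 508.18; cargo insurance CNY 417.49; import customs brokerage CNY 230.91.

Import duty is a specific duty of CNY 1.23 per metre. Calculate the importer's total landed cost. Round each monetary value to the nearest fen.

Total landed cost: CNY 32084.17

CFR: the seller pays costs through ocean freight to the destination port, but not insurance.
Already in the invoice (seller's account under CFR): inland to port, export clearance, origin terminal — exclude.
CIF value = CFR price + insurance = 30317.70 + 417.49 = 30735.19
Import duty = 909 × 1.23 = 1118.07
Buyer bears: insurance 417.49 + brokerage 230.91 + duty 1118.07 = 1766.47
Landed cost = invoice 30317.70 + 1766.47 = 32084.17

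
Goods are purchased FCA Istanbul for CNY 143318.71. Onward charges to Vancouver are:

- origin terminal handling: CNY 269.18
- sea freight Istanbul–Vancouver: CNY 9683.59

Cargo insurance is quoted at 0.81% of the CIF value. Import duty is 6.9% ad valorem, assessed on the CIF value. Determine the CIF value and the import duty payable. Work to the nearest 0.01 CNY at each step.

Let C be the CIF value. C = FCA price + pre-shipment costs + freight + 0.81% × C
C − 0.81% × C = 143318.71 + 269.18 + 9683.59
0.9919 × C = 153271.48
C = 153271.48 / 0.9919 = 154523.12
Insurance premium = 0.81% × 154523.12 = 1251.64
Import duty = 154523.12 × 6.9% = 10662.10

CIF value: CNY 154523.12; import duty: CNY 10662.10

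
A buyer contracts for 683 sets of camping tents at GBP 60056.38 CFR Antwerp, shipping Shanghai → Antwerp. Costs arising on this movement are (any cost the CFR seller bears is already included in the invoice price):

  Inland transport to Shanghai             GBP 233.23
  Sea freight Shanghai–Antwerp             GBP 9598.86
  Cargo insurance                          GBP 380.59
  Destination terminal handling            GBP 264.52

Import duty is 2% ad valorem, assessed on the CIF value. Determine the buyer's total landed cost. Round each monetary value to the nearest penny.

CFR: the seller pays costs through ocean freight to the destination port, but not insurance.
Already in the invoice (seller's account under CFR): inland to port, freight — exclude.
CIF value = CFR price + insurance = 60056.38 + 380.59 = 60436.97
Import duty = 60436.97 × 2% = 1208.74
Buyer bears: insurance 380.59 + destination terminal 264.52 + duty 1208.74 = 1853.85
Landed cost = invoice 60056.38 + 1853.85 = 61910.23

Total landed cost: GBP 61910.23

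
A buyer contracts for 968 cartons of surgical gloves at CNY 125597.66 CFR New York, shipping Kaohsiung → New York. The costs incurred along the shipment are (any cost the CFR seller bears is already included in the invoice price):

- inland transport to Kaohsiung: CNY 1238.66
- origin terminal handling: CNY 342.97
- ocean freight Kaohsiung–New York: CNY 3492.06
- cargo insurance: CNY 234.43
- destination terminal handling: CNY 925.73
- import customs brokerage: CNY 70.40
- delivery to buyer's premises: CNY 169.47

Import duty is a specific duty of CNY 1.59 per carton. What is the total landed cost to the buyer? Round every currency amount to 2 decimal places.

CFR: the seller pays costs through ocean freight to the destination port, but not insurance.
Already in the invoice (seller's account under CFR): inland to port, origin terminal, freight — exclude.
CIF value = CFR price + insurance = 125597.66 + 234.43 = 125832.09
Import duty = 968 × 1.59 = 1539.12
Buyer bears: insurance 234.43 + destination terminal 925.73 + brokerage 70.40 + delivery 169.47 + duty 1539.12 = 2939.15
Landed cost = invoice 125597.66 + 2939.15 = 128536.81

Total landed cost: CNY 128536.81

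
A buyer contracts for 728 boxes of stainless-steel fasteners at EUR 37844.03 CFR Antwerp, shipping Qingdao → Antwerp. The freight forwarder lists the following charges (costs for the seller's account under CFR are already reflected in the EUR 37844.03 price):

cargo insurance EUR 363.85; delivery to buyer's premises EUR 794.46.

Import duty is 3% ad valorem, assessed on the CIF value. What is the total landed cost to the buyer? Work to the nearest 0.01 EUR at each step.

CFR: the seller pays costs through ocean freight to the destination port, but not insurance.
CIF value = CFR price + insurance = 37844.03 + 363.85 = 38207.88
Import duty = 38207.88 × 3% = 1146.24
Buyer bears: insurance 363.85 + delivery 794.46 + duty 1146.24 = 2304.55
Landed cost = invoice 37844.03 + 2304.55 = 40148.58

Total landed cost: EUR 40148.58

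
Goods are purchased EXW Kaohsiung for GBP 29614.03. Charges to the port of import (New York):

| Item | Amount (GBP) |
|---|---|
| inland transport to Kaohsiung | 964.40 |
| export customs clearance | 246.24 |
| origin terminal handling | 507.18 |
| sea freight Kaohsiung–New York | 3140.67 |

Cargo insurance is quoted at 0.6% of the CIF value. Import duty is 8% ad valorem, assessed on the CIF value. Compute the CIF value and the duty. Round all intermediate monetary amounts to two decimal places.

CIF value: GBP 34680.60; import duty: GBP 2774.45

Let C be the CIF value. C = EXW price + pre-shipment costs + freight + 0.6% × C
C − 0.6% × C = 29614.03 + 964.40 + 246.24 + 507.18 + 3140.67
0.994 × C = 34472.52
C = 34472.52 / 0.994 = 34680.60
Insurance premium = 0.6% × 34680.60 = 208.08
Import duty = 34680.60 × 8% = 2774.45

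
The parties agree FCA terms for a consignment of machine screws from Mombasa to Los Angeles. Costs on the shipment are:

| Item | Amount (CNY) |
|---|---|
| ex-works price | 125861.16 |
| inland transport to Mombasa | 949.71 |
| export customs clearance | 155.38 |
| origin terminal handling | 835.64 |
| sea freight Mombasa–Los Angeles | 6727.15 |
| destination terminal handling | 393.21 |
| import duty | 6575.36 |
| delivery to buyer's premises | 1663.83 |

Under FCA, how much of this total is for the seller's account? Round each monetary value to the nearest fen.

FCA: the seller delivers export-cleared goods to the carrier; the buyer bears costs from that point.
Seller's account: goods 125861.16 + inland to port 949.71 + export clearance 155.38 = 126966.25
Buyer's account: origin terminal 835.64 + freight 6727.15 + destination terminal 393.21 + duty 6575.36 + delivery 1663.83 = 16195.19

Seller's account: CNY 126966.25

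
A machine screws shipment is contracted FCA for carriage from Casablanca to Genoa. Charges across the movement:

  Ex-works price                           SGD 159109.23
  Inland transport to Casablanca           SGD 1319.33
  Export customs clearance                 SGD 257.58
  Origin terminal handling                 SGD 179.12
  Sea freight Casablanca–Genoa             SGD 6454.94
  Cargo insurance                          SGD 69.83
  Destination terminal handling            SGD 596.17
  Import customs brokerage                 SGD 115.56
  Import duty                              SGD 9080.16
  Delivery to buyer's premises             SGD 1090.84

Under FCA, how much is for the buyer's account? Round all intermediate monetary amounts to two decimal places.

Buyer's account: SGD 17586.62

FCA: the seller delivers export-cleared goods to the carrier; the buyer bears costs from that point.
Seller's account: goods 159109.23 + inland to port 1319.33 + export clearance 257.58 = 160686.14
Buyer's account: origin terminal 179.12 + freight 6454.94 + insurance 69.83 + destination terminal 596.17 + brokerage 115.56 + duty 9080.16 + delivery 1090.84 = 17586.62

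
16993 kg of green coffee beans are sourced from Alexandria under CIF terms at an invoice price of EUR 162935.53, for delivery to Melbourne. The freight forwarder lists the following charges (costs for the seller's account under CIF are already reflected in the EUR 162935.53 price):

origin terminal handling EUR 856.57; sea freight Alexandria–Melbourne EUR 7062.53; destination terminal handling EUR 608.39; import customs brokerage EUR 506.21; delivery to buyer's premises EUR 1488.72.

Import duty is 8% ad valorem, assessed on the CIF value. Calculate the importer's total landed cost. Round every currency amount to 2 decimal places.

CIF: the seller pays costs through ocean freight and marine insurance to the destination port.
Already in the invoice (seller's account under CIF): origin terminal, freight — exclude.
The CIF price already equals the CIF value: 162935.53
Import duty = 162935.53 × 8% = 13034.84
Buyer bears: destination terminal 608.39 + brokerage 506.21 + delivery 1488.72 + duty 13034.84 = 15638.16
Landed cost = invoice 162935.53 + 15638.16 = 178573.69

Total landed cost: EUR 178573.69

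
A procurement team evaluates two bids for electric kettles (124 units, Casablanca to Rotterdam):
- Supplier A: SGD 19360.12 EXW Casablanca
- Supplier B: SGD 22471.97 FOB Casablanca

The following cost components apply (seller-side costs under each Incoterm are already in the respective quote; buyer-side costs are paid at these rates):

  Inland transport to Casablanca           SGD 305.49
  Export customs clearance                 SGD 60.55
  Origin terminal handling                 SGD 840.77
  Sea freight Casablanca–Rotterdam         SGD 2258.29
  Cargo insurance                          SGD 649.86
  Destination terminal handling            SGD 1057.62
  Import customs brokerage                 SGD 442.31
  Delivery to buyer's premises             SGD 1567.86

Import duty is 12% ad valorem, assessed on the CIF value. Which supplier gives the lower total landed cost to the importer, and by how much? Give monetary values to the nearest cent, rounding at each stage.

Supplier A (EXW):
CIF value = EXW price + inland to port + export clearance + origin terminal + freight + insurance = 19360.12 + 305.49 + 60.55 + 840.77 + 2258.29 + 649.86 = 23475.08
Import duty = 23475.08 × 12% = 2817.01
Buyer bears (A): 305.49 + 60.55 + 840.77 + 2258.29 + 649.86 + 1057.62 + 442.31 + 1567.86 = 7182.75
Landed cost (A) = invoice 19360.12 + 7182.75 + duty 2817.01 = 29359.88
Supplier B (FOB):
CIF value = FOB price + freight + insurance = 22471.97 + 2258.29 + 649.86 = 25380.12
Import duty = 25380.12 × 12% = 3045.61
Buyer bears (B): 2258.29 + 649.86 + 1057.62 + 442.31 + 1567.86 = 5975.94
Landed cost (B) = invoice 22471.97 + 5975.94 + duty 3045.61 = 31493.52
Difference = |29359.88 − 31493.52| = 2133.64

Supplier A is cheaper by SGD 2133.64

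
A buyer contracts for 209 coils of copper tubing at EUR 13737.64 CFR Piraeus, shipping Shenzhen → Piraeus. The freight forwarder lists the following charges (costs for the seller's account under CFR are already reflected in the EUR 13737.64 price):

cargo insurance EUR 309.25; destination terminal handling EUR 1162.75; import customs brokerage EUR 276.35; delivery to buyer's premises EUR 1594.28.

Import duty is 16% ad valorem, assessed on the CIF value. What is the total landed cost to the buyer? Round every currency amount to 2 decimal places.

CFR: the seller pays costs through ocean freight to the destination port, but not insurance.
CIF value = CFR price + insurance = 13737.64 + 309.25 = 14046.89
Import duty = 14046.89 × 16% = 2247.50
Buyer bears: insurance 309.25 + destination terminal 1162.75 + brokerage 276.35 + delivery 1594.28 + duty 2247.50 = 5590.13
Landed cost = invoice 13737.64 + 5590.13 = 19327.77

Total landed cost: EUR 19327.77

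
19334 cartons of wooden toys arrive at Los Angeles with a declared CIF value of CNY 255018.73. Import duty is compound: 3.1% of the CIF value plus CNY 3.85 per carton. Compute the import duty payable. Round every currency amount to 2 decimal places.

Import duty: CNY 82341.48

Ad valorem component: 255018.73 × 3.1% = 7905.58
Specific component: 19334 × 3.85 = 74435.90
Import duty = 7905.58 + 74435.90 = 82341.48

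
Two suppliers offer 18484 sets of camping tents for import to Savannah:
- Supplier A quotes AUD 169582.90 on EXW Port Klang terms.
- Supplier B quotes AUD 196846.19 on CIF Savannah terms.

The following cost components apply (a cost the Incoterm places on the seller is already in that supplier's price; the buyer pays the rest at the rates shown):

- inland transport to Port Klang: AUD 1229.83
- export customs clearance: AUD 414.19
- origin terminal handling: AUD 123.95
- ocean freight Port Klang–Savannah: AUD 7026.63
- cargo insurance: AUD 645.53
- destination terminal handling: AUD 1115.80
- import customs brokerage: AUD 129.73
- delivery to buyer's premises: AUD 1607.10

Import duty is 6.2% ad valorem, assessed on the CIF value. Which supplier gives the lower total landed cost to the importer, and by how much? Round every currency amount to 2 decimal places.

Supplier A is cheaper by AUD 18928.19

Supplier A (EXW):
CIF value = EXW price + inland to port + export clearance + origin terminal + freight + insurance = 169582.90 + 1229.83 + 414.19 + 123.95 + 7026.63 + 645.53 = 179023.03
Import duty = 179023.03 × 6.2% = 11099.43
Buyer bears (A): 1229.83 + 414.19 + 123.95 + 7026.63 + 645.53 + 1115.80 + 129.73 + 1607.10 = 12292.76
Landed cost (A) = invoice 169582.90 + 12292.76 + duty 11099.43 = 192975.09
Supplier B (CIF):
The CIF price already equals the CIF value: 196846.19
Import duty = 196846.19 × 6.2% = 12204.46
Buyer bears (B): 1115.80 + 129.73 + 1607.10 = 2852.63
Landed cost (B) = invoice 196846.19 + 2852.63 + duty 12204.46 = 211903.28
Difference = |192975.09 − 211903.28| = 18928.19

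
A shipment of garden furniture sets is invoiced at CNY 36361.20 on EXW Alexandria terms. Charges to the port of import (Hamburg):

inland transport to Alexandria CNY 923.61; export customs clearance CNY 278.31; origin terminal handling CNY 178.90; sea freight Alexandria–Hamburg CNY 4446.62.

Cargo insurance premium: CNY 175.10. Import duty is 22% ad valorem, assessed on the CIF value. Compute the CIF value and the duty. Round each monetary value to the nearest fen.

CIF = EXW price + pre-shipment costs + freight + insurance
CIF = 36361.20 + 923.61 + 278.31 + 178.90 + 4446.62 + 175.10 = 42363.74
Import duty = 42363.74 × 22% = 9320.02

CIF value: CNY 42363.74; import duty: CNY 9320.02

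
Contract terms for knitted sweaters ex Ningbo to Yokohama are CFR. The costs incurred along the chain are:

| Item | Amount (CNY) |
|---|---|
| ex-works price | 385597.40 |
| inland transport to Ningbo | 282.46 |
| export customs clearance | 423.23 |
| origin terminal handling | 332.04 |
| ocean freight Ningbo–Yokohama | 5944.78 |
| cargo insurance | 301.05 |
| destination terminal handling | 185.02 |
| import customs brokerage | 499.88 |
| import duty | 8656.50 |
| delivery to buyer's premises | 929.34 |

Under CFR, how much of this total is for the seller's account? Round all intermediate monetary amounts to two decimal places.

Seller's account: CNY 392579.91

CFR: the seller pays costs through ocean freight to the destination port, but not insurance.
Seller's account: goods 385597.40 + inland to port 282.46 + export clearance 423.23 + origin terminal 332.04 + freight 5944.78 = 392579.91
Buyer's account: insurance 301.05 + destination terminal 185.02 + brokerage 499.88 + duty 8656.50 + delivery 929.34 = 10571.79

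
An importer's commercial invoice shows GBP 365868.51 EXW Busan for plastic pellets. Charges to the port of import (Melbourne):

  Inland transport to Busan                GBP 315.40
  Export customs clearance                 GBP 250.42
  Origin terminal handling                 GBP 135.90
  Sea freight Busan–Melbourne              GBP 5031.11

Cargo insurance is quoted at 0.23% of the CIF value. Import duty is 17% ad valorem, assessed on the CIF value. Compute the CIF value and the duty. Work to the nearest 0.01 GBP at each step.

CIF value: GBP 372457.99; import duty: GBP 63317.86

Let C be the CIF value. C = EXW price + pre-shipment costs + freight + 0.23% × C
C − 0.23% × C = 365868.51 + 315.40 + 250.42 + 135.90 + 5031.11
0.9977 × C = 371601.34
C = 371601.34 / 0.9977 = 372457.99
Insurance premium = 0.23% × 372457.99 = 856.65
Import duty = 372457.99 × 17% = 63317.86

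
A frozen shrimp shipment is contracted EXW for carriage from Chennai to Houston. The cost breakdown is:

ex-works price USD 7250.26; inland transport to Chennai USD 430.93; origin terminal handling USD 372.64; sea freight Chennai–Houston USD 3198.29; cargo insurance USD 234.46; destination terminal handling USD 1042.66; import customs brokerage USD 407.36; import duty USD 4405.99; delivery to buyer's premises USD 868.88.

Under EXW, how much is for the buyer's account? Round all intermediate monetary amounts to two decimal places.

EXW: the seller makes goods available at their premises; the buyer bears all onward costs.
Seller's account: goods 7250.26 = 7250.26
Buyer's account: inland to port 430.93 + origin terminal 372.64 + freight 3198.29 + insurance 234.46 + destination terminal 1042.66 + brokerage 407.36 + duty 4405.99 + delivery 868.88 = 10961.21

Buyer's account: USD 10961.21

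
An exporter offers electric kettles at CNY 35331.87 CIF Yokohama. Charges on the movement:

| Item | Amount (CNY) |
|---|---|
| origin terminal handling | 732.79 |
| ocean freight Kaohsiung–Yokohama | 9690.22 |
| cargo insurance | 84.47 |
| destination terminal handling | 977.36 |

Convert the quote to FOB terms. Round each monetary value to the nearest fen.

FOB price: CNY 25557.18

Not relevant to the conversion: origin terminal — on the seller under both CIF and FOB; already in the CIF price and stays in the FOB price. destination terminal — on the buyer under both terms; not part of either seller's price.
From CIF to FOB, the seller no longer bears: freight, insurance.
FOB price = 35331.87 − 9690.22 − 84.47 = 25557.18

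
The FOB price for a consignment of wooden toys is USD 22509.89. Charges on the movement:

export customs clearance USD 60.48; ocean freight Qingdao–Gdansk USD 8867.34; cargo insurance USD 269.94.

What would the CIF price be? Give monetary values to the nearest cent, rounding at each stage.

CIF price: USD 31647.17

Not relevant to the conversion: export clearance — on the seller under both FOB and CIF; already in the FOB price and stays in the CIF price.
From FOB to CIF, the seller additionally bears: freight, insurance.
CIF price = 22509.89 + 8867.34 + 269.94 = 31647.17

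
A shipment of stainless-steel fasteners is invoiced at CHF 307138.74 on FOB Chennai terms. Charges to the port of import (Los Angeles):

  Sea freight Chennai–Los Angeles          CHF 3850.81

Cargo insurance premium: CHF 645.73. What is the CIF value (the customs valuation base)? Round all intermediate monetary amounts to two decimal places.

CIF = FOB price + freight + insurance
CIF = 307138.74 + 3850.81 + 645.73 = 311635.28

CIF value: CHF 311635.28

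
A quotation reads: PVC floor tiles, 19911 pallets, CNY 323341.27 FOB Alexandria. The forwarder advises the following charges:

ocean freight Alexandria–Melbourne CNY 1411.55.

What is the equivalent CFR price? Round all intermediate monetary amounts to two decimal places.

From FOB to CFR, the seller additionally bears: freight.
CFR price = 323341.27 + 1411.55 = 324752.82

CFR price: CNY 324752.82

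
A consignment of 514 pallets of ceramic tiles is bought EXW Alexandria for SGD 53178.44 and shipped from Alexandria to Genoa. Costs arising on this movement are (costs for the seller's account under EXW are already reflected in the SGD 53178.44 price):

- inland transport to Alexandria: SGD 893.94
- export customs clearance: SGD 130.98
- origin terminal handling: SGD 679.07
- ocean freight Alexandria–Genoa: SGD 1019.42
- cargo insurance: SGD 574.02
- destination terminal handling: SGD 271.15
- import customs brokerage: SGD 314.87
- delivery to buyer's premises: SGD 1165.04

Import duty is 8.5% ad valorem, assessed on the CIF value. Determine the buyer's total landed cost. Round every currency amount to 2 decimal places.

Total landed cost: SGD 63027.38

EXW: the seller makes goods available at their premises; the buyer bears all onward costs.
CIF value = EXW price + inland to port + export clearance + origin terminal + freight + insurance = 53178.44 + 893.94 + 130.98 + 679.07 + 1019.42 + 574.02 = 56475.87
Import duty = 56475.87 × 8.5% = 4800.45
Buyer bears: inland to port 893.94 + export clearance 130.98 + origin terminal 679.07 + freight 1019.42 + insurance 574.02 + destination terminal 271.15 + brokerage 314.87 + delivery 1165.04 + duty 4800.45 = 9848.94
Landed cost = invoice 53178.44 + 9848.94 = 63027.38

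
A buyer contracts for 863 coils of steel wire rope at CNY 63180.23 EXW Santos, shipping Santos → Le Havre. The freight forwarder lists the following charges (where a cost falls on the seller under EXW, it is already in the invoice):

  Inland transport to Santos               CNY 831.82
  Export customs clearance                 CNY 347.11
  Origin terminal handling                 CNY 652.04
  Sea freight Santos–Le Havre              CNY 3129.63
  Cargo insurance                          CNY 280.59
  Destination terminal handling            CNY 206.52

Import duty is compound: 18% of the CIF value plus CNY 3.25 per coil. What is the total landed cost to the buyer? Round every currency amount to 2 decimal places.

Total landed cost: CNY 83748.55

EXW: the seller makes goods available at their premises; the buyer bears all onward costs.
CIF value = EXW price + inland to port + export clearance + origin terminal + freight + insurance = 63180.23 + 831.82 + 347.11 + 652.04 + 3129.63 + 280.59 = 68421.42
Ad valorem component: 68421.42 × 18% = 12315.86
Specific component: 863 × 3.25 = 2804.75
Import duty = 12315.86 + 2804.75 = 15120.61
Buyer bears: inland to port 831.82 + export clearance 347.11 + origin terminal 652.04 + freight 3129.63 + insurance 280.59 + destination terminal 206.52 + duty 15120.61 = 20568.32
Landed cost = invoice 63180.23 + 20568.32 = 83748.55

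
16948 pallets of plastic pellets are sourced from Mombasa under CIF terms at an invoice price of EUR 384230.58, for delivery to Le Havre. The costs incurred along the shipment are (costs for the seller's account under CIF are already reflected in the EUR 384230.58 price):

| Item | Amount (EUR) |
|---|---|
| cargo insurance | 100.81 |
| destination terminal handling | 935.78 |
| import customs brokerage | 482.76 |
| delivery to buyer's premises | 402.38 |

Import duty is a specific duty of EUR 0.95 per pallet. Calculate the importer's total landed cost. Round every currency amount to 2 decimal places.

Total landed cost: EUR 402152.10

CIF: the seller pays costs through ocean freight and marine insurance to the destination port.
Already in the invoice (seller's account under CIF): insurance — exclude.
The CIF price already equals the CIF value: 384230.58
Import duty = 16948 × 0.95 = 16100.60
Buyer bears: destination terminal 935.78 + brokerage 482.76 + delivery 402.38 + duty 16100.60 = 17921.52
Landed cost = invoice 384230.58 + 17921.52 = 402152.10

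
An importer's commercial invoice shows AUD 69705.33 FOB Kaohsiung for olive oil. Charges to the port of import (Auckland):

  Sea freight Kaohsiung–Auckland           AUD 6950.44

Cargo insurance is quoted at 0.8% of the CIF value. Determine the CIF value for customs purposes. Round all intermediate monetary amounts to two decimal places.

CIF value: AUD 77273.96

Let C be the CIF value. C = FOB price + freight + 0.8% × C
C − 0.8% × C = 69705.33 + 6950.44
0.992 × C = 76655.77
C = 76655.77 / 0.992 = 77273.96
Insurance premium = 0.8% × 77273.96 = 618.19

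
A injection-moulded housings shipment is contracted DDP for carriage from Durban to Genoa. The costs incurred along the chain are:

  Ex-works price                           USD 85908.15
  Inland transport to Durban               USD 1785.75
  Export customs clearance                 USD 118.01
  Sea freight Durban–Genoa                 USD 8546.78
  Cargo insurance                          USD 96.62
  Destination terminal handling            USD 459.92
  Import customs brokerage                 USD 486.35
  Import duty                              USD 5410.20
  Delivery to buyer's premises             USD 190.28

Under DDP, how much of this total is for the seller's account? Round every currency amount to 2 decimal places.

Seller's account: USD 103002.06

DDP: the seller bears all costs including import duty.
Seller's account: goods 85908.15 + inland to port 1785.75 + export clearance 118.01 + freight 8546.78 + insurance 96.62 + destination terminal 459.92 + brokerage 486.35 + duty 5410.20 + delivery 190.28 = 103002.06
Buyer's account: 0.00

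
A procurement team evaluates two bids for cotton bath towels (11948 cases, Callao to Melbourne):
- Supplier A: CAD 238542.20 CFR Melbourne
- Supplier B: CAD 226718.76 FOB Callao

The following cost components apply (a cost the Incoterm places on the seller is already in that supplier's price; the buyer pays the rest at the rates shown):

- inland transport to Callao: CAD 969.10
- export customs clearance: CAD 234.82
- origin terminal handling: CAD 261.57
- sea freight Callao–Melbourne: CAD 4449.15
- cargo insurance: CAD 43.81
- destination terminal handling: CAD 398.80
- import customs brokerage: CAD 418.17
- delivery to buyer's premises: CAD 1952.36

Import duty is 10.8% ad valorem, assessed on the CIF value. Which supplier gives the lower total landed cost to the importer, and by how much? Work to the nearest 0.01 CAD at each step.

Supplier A (CFR):
CIF value = CFR price + insurance = 238542.20 + 43.81 = 238586.01
Import duty = 238586.01 × 10.8% = 25767.29
Buyer bears (A): 43.81 + 398.80 + 418.17 + 1952.36 = 2813.14
Landed cost (A) = invoice 238542.20 + 2813.14 + duty 25767.29 = 267122.63
Supplier B (FOB):
CIF value = FOB price + freight + insurance = 226718.76 + 4449.15 + 43.81 = 231211.72
Import duty = 231211.72 × 10.8% = 24970.87
Buyer bears (B): 4449.15 + 43.81 + 398.80 + 418.17 + 1952.36 = 7262.29
Landed cost (B) = invoice 226718.76 + 7262.29 + duty 24970.87 = 258951.92
Difference = |267122.63 − 258951.92| = 8170.71

Supplier B is cheaper by CAD 8170.71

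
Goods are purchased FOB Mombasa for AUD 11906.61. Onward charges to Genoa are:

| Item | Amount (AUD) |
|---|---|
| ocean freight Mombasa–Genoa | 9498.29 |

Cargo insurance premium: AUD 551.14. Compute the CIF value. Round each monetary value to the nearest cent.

CIF = FOB price + freight + insurance
CIF = 11906.61 + 9498.29 + 551.14 = 21956.04

CIF value: AUD 21956.04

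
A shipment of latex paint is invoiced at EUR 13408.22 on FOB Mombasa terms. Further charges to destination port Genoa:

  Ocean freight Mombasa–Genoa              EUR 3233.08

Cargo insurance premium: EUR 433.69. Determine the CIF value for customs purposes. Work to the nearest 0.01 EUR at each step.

CIF value: EUR 17074.99

CIF = FOB price + freight + insurance
CIF = 13408.22 + 3233.08 + 433.69 = 17074.99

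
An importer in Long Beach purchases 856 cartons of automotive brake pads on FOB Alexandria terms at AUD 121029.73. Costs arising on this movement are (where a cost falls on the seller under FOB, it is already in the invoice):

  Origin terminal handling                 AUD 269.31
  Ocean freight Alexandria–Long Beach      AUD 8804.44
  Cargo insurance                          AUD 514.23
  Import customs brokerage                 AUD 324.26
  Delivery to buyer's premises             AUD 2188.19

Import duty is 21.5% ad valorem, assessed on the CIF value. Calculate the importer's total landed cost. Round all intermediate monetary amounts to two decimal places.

Total landed cost: AUD 160885.76

FOB: the seller bears costs until goods are on board at the origin port; the buyer bears freight, insurance and all costs thereafter.
Already in the invoice (seller's account under FOB): origin terminal — exclude.
CIF value = FOB price + freight + insurance = 121029.73 + 8804.44 + 514.23 = 130348.40
Import duty = 130348.40 × 21.5% = 28024.91
Buyer bears: freight 8804.44 + insurance 514.23 + brokerage 324.26 + delivery 2188.19 + duty 28024.91 = 39856.03
Landed cost = invoice 121029.73 + 39856.03 = 160885.76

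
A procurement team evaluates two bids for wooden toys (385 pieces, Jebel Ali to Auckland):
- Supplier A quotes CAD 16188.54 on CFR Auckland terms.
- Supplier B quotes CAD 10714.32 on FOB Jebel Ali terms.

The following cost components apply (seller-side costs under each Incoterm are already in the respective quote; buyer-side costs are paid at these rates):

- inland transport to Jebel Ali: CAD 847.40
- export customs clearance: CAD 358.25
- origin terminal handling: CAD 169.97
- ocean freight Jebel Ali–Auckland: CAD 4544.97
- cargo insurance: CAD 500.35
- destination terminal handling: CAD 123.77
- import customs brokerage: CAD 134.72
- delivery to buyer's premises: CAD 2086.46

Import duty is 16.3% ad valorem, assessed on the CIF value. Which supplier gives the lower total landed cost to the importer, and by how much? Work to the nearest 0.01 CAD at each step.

Supplier A (CFR):
CIF value = CFR price + insurance = 16188.54 + 500.35 = 16688.89
Import duty = 16688.89 × 16.3% = 2720.29
Buyer bears (A): 500.35 + 123.77 + 134.72 + 2086.46 = 2845.30
Landed cost (A) = invoice 16188.54 + 2845.30 + duty 2720.29 = 21754.13
Supplier B (FOB):
CIF value = FOB price + freight + insurance = 10714.32 + 4544.97 + 500.35 = 15759.64
Import duty = 15759.64 × 16.3% = 2568.82
Buyer bears (B): 4544.97 + 500.35 + 123.77 + 134.72 + 2086.46 = 7390.27
Landed cost (B) = invoice 10714.32 + 7390.27 + duty 2568.82 = 20673.41
Difference = |21754.13 − 20673.41| = 1080.72

Supplier B is cheaper by CAD 1080.72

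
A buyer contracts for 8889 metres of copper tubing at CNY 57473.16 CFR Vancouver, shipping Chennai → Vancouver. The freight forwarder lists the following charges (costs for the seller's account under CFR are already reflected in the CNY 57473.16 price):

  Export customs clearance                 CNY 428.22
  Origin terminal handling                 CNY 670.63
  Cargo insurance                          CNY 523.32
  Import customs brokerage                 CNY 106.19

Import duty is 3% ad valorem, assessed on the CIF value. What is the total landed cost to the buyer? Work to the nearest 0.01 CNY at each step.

Total landed cost: CNY 59842.56

CFR: the seller pays costs through ocean freight to the destination port, but not insurance.
Already in the invoice (seller's account under CFR): export clearance, origin terminal — exclude.
CIF value = CFR price + insurance = 57473.16 + 523.32 = 57996.48
Import duty = 57996.48 × 3% = 1739.89
Buyer bears: insurance 523.32 + brokerage 106.19 + duty 1739.89 = 2369.40
Landed cost = invoice 57473.16 + 2369.40 = 59842.56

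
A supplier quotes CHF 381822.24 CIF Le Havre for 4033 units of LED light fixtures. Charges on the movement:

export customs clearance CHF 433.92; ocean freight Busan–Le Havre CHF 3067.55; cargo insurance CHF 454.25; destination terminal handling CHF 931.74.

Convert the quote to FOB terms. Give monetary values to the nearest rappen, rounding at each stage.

Not relevant to the conversion: export clearance — on the seller under both CIF and FOB; already in the CIF price and stays in the FOB price. destination terminal — on the buyer under both terms; not part of either seller's price.
From CIF to FOB, the seller no longer bears: freight, insurance.
FOB price = 381822.24 − 3067.55 − 454.25 = 378300.44

FOB price: CHF 378300.44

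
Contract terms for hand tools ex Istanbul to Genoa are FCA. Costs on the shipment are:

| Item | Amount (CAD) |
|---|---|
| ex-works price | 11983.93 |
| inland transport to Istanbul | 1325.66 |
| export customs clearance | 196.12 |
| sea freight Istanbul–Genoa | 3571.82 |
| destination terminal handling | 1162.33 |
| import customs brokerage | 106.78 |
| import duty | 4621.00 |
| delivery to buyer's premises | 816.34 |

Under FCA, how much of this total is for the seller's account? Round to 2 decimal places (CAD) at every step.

Seller's account: CAD 13505.71

FCA: the seller delivers export-cleared goods to the carrier; the buyer bears costs from that point.
Seller's account: goods 11983.93 + inland to port 1325.66 + export clearance 196.12 = 13505.71
Buyer's account: freight 3571.82 + destination terminal 1162.33 + brokerage 106.78 + duty 4621.00 + delivery 816.34 = 10278.27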